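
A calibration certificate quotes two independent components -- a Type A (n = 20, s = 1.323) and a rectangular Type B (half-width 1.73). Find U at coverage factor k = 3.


u_A = s / sqrt(n) = 1.323 / sqrt(20) = 0.29583179
u_B = half_width / sqrt(3) = 1.73 / sqrt(3) = 0.99881597
uc = sqrt(u_A^2 + u_B^2) = sqrt(0.29583179^2 + 0.99881597^2) = 1.0417052
U = k * uc = 3 * 1.0417052
U = 3.1251

3.1251


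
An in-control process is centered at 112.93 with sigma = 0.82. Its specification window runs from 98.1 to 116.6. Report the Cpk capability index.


Cpu = (USL - mean) / (3*sigma) = (116.6 - 112.93) / (3*0.82) = 1.4919
Cpl = (mean - LSL) / (3*sigma) = (112.93 - 98.1) / (3*0.82) = 6.0285
Cpk = min(Cpu, Cpl) = 1.4919

1.4919


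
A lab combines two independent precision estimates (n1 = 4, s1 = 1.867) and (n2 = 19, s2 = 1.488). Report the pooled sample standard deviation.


s_p = sqrt(((n1-1)*s1^2 + (n2-1)*s2^2) / (n1+n2-2))
numerator = (4-1)*1.867^2 + (19-1)*1.488^2 = 10.457067 + 39.854592 = 50.311659
denominator = 4 + 19 - 2 = 21
s_p^2 = 50.311659 / 21 = 2.3957933
s_p = sqrt(2.3957933) = 1.5478

1.5478


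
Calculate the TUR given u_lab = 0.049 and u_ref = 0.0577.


TUR = u_lab / u_ref
= 0.049 / 0.0577
= 0.8492

0.8492


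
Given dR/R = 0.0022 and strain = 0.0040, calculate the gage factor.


GF = (dR/R) / epsilon
= 0.0022 / 0.0040
= 0.5500

0.5500


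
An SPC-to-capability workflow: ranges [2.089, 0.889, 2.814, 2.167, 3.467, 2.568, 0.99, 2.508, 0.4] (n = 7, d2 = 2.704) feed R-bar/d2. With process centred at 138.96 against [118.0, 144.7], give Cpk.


R_bar = (2.089 + 0.889 + 2.814 + 2.167 + 3.467 + 2.568 + 0.99 + 2.508 + 0.4) / 9 = 1.988
sigma = R_bar / d2 = 1.988 / 2.704 = 0.7352071
Cp = (USL - LSL)/(6*sigma) = (144.7 - 118.0)/(6*0.7352071) = 6.0527
Cpu = (144.7 - 138.96)/(3*0.7352071) = 2.6024
Cpl = (138.96 - 118.0)/(3*0.7352071) = 9.5030
Cpk = min(Cpu, Cpl) = 2.6024

2.6024


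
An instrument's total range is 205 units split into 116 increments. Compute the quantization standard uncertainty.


resolution = range / divisions
resolution = 205 / 116 = 1.7672414
u_res = resolution / (2*sqrt(3))
u_res = 1.7672414 / 3.4641016
u_res = 0.5102

0.5102


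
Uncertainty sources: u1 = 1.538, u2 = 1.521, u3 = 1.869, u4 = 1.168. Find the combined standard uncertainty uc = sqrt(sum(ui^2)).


uc = sqrt(1.538^2 + 1.521^2 + 1.869^2 + 1.168^2)
uc = sqrt(9.53627)
uc = 3.0881

3.0881


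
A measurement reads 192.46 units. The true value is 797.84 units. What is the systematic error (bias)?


Systematic error = measured - true
= 192.46 - 797.84
= -605.3800

-605.3800


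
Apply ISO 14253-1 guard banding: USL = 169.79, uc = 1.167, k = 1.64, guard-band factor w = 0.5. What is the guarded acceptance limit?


U = k * uc = 1.64 * 1.167 = 1.91388
guard band g = w * U = 0.5 * 1.91388 = 0.95694
AL = USL - g = 169.79 - 0.95694
AL = 168.8331

168.8331


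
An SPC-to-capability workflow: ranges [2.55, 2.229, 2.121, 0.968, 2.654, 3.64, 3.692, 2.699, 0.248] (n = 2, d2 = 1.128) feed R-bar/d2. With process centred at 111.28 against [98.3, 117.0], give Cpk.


R_bar = (2.55 + 2.229 + 2.121 + 0.968 + 2.654 + 3.64 + 3.692 + 2.699 + 0.248) / 9 = 2.3112222
sigma = R_bar / d2 = 2.3112222 / 1.128 = 2.0489559
Cp = (USL - LSL)/(6*sigma) = (117.0 - 98.3)/(6*2.0489559) = 1.5211
Cpu = (117.0 - 111.28)/(3*2.0489559) = 0.9306
Cpl = (111.28 - 98.3)/(3*2.0489559) = 2.1116
Cpk = min(Cpu, Cpl) = 0.9306

0.9306


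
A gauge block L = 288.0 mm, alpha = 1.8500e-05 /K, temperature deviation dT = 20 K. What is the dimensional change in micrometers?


dL = L * alpha * dT
= 288.0 * 1.8500e-05 * 20
= 0.1065600 mm
dL_um = 0.1065600 * 1000 = 106.5600 um

106.5600


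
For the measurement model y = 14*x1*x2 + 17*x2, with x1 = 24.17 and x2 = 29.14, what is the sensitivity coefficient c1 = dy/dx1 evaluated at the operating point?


y = 14*x1*x2 + 17*x2
dy/dx1 = 14*x2
Evaluate at x2 = 29.14: c1 = 14 * 29.14
c1 = 407.9600

407.9600


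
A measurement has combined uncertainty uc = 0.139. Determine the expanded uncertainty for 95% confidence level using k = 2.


U = k * uc
U = 2 * 0.139
U = 0.2780

0.2780


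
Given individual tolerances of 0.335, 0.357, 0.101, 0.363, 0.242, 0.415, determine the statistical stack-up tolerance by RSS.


RSS = sqrt(0.335^2 + 0.357^2 + 0.101^2 + 0.363^2 + 0.242^2 + 0.415^2)
= sqrt(0.612433)
= 0.7826

0.7826


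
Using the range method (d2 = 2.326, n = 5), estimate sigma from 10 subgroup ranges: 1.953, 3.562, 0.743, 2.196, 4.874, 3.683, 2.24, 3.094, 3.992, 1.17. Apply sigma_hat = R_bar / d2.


R_bar = (1.953 + 3.562 + 0.743 + 2.196 + 4.874 + 3.683 + 2.24 + 3.094 + 3.992 + 1.17) / 10
R_bar = 27.507 / 10 = 2.7507
sigma_hat = R_bar / d2 = 2.7507 / 2.326 = 1.1826

1.1826


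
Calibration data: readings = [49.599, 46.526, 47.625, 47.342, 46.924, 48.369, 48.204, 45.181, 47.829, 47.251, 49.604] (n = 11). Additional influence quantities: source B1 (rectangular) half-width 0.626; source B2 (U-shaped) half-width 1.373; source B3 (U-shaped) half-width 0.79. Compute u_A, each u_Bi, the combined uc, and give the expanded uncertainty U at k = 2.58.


mean = (49.599 + 46.526 + 47.625 + 47.342 + 46.924 + 48.369 + 48.204 + 45.181 + 47.829 + 47.251 + 49.604) / 11 = 47.67763636
s = sqrt(sum((x - mean)^2)/(n-1)) = 1.288617
u_A = s / sqrt(n) = 1.288617 / sqrt(11) = 0.38853264
u_B1 = 0.626 / sqrt(3) = 0.36142127
u_B2 = 1.373 / sqrt(2) = 0.97085761
u_B3 = 0.79 / sqrt(2) = 0.55861436
uc = sqrt(0.38853264^2 + 0.36142127^2 + 0.97085761^2 + 0.55861436^2) = 1.2394343
U = k * uc = 2.58 * 1.2394343
U = 3.1977

3.1977


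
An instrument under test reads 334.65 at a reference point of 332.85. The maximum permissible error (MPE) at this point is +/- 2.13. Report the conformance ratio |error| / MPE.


e = indication - reference = 334.65 - 332.85 = 1.8000
|e| = 1.8000
ratio = |e| / MPE = 1.8000 / 2.13
ratio = 0.8451

0.8451


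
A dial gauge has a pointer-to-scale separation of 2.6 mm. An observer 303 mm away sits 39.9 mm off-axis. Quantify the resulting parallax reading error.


error = h * offset / d
= 2.6 * 39.9 / 303
= 0.3424

0.3424


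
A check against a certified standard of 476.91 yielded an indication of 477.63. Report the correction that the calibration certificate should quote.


Correction = standard - reading
= 476.91 - 477.63
= -0.7200

-0.7200


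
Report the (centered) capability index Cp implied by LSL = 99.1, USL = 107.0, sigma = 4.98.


Cp = (USL - LSL) / (6 * sigma)
= (107.0 - 99.1) / (6 * 4.98)
= 7.9000 / 29.8800
= 0.2644

0.2644


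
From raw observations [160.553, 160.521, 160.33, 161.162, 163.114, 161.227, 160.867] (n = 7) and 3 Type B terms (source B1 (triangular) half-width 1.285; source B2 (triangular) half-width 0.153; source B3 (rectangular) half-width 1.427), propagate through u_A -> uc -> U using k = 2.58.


mean = (160.553 + 160.521 + 160.33 + 161.162 + 163.114 + 161.227 + 160.867) / 7 = 161.1105714
s = sqrt(sum((x - mean)^2)/(n-1)) = 0.94490085
u_A = s / sqrt(n) = 0.94490085 / sqrt(7) = 0.35713895
u_B1 = 1.285 / sqrt(6) = 0.52459905
u_B2 = 0.153 / sqrt(6) = 0.062461988
u_B3 = 1.427 / sqrt(3) = 0.82387883
uc = sqrt(0.35713895^2 + 0.52459905^2 + 0.062461988^2 + 0.82387883^2) = 1.0418398
U = k * uc = 2.58 * 1.0418398
U = 2.6879

2.6879


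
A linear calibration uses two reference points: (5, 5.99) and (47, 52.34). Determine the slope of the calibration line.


slope = (y2 - y1) / (x2 - x1)
= (52.34 - 5.99) / (47 - 5)
= 46.3500 / 42
= 1.1036

1.1036


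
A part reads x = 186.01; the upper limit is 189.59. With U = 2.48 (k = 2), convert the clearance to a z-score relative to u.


u = U / k = 2.48 / 2 = 1.24
margin = |USL - x| = |189.59 - 186.01| = 3.58
z = margin / u = 3.58 / 1.24
z = 2.8871

2.8871


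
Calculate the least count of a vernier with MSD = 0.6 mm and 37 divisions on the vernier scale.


LC = MSD / n_div
= 0.6 / 37
= 0.0162

0.0162


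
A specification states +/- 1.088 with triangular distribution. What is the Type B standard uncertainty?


u_B = half_width / sqrt(6)
u_B = 1.088 / 2.4494897
u_B = 0.4442

0.4442


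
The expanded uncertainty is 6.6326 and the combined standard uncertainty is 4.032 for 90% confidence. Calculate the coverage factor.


k = U / uc
k = 6.6326 / 4.032
k = 1.645

1.645


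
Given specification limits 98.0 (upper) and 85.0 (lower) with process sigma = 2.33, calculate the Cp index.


Cp = (USL - LSL) / (6 * sigma)
= (98.0 - 85.0) / (6 * 2.33)
= 13.0000 / 13.9800
= 0.9299

0.9299


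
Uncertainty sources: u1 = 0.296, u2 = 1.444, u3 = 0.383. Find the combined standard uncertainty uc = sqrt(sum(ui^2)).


uc = sqrt(0.296^2 + 1.444^2 + 0.383^2)
uc = sqrt(2.319441)
uc = 1.5230

1.5230


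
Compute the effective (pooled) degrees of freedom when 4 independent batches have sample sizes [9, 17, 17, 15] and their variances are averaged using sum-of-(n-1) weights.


nu = sum_i (n_i - 1)
nu = ((9 - 1) + (17 - 1) + (17 - 1) + (15 - 1))
nu = 8 + 16 + 16 + 14
nu = 54

54


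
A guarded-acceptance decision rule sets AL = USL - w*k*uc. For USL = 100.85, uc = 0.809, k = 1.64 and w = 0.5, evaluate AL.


U = k * uc = 1.64 * 0.809 = 1.32676
guard band g = w * U = 0.5 * 1.32676 = 0.66338
AL = USL - g = 100.85 - 0.66338
AL = 100.1866

100.1866


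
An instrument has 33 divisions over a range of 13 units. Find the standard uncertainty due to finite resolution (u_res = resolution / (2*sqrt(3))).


resolution = range / divisions
resolution = 13 / 33 = 0.39393939
u_res = resolution / (2*sqrt(3))
u_res = 0.39393939 / 3.4641016
u_res = 0.1137

0.1137


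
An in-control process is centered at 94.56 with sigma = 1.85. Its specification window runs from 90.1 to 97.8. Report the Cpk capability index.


Cpu = (USL - mean) / (3*sigma) = (97.8 - 94.56) / (3*1.85) = 0.5838
Cpl = (mean - LSL) / (3*sigma) = (94.56 - 90.1) / (3*1.85) = 0.8036
Cpk = min(Cpu, Cpl) = 0.5838

0.5838


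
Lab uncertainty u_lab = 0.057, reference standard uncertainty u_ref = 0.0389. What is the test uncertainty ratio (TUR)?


TUR = u_lab / u_ref
= 0.057 / 0.0389
= 1.4653

1.4653


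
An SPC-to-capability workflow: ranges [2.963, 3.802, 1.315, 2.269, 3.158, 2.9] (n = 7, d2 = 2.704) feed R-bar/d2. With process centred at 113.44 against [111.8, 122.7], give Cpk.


R_bar = (2.963 + 3.802 + 1.315 + 2.269 + 3.158 + 2.9) / 6 = 2.7345
sigma = R_bar / d2 = 2.7345 / 2.704 = 1.0112796
Cp = (USL - LSL)/(6*sigma) = (122.7 - 111.8)/(6*1.0112796) = 1.7964
Cpu = (122.7 - 113.44)/(3*1.0112796) = 3.0522
Cpl = (113.44 - 111.8)/(3*1.0112796) = 0.5406
Cpk = min(Cpu, Cpl) = 0.5406

0.5406


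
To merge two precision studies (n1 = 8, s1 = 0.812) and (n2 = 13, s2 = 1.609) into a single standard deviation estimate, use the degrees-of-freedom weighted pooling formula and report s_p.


s_p = sqrt(((n1-1)*s1^2 + (n2-1)*s2^2) / (n1+n2-2))
numerator = (8-1)*0.812^2 + (13-1)*1.609^2 = 4.615408 + 31.066572 = 35.68198
denominator = 8 + 13 - 2 = 19
s_p^2 = 35.68198 / 19 = 1.8779989
s_p = sqrt(1.8779989) = 1.3704

1.3704


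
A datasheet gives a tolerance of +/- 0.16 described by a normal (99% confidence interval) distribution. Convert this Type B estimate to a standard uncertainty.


u_B = half_width / 2.576
u_B = 0.16 / 2.576
u_B = 0.0621

0.0621


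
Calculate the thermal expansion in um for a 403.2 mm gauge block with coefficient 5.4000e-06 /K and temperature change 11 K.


dL = L * alpha * dT
= 403.2 * 5.4000e-06 * 11
= 0.0239501 mm
dL_um = 0.0239501 * 1000 = 23.9501 um

23.9501


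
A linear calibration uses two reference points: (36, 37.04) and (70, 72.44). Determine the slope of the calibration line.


slope = (y2 - y1) / (x2 - x1)
= (72.44 - 37.04) / (70 - 36)
= 35.4000 / 34
= 1.0412

1.0412


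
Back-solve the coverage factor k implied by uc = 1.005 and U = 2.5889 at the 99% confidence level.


k = U / uc
k = 2.5889 / 1.005
k = 2.576

2.576


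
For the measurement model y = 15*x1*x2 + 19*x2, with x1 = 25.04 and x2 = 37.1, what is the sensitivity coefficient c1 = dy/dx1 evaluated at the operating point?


y = 15*x1*x2 + 19*x2
dy/dx1 = 15*x2
Evaluate at x2 = 37.1: c1 = 15 * 37.1
c1 = 556.5000

556.5000


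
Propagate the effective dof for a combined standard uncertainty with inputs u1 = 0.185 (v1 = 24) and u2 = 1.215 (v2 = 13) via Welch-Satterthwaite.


uc = sqrt(u1^2 + u2^2) = sqrt(0.185^2 + 1.215^2) = 1.2290037
v_eff = uc^4 / (u1^4/v1 + u2^4/v2)
= 1.2290037^4 / (0.185^4/24 + 1.215^4/13)
= 2.2814595 / 0.16768267
v_eff = 13.6058

13.6058


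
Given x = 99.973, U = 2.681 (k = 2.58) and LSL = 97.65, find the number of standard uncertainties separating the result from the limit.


u = U / k = 2.681 / 2.58 = 1.0391473
margin = |LSL - x| = |97.65 - 99.973| = 2.323
z = margin / u = 2.323 / 1.0391473
z = 2.2355

2.2355


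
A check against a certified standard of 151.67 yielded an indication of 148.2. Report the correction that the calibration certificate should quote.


Correction = standard - reading
= 151.67 - 148.2
= 3.4700

3.4700


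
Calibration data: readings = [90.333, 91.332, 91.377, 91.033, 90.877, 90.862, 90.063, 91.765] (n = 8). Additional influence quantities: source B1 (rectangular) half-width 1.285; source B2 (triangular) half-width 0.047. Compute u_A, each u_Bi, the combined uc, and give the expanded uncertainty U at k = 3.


mean = (90.333 + 91.332 + 91.377 + 91.033 + 90.877 + 90.862 + 90.063 + 91.765) / 8 = 90.95525
s = sqrt(sum((x - mean)^2)/(n-1)) = 0.55801658
u_A = s / sqrt(n) = 0.55801658 / sqrt(8) = 0.19728865
u_B1 = 1.285 / sqrt(3) = 0.7418951
u_B2 = 0.047 / sqrt(6) = 0.01918767
uc = sqrt(0.19728865^2 + 0.7418951^2 + 0.01918767^2) = 0.76791882
U = k * uc = 3 * 0.76791882
U = 2.3038

2.3038


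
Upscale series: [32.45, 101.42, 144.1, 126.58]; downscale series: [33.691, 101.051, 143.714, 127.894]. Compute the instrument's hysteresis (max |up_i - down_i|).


|32.45 - 33.691| = 1.2410
|101.42 - 101.051| = 0.3690
|144.1 - 143.714| = 0.3860
|126.58 - 127.894| = 1.3140
hysteresis = max(diffs) = 1.3140

1.3140


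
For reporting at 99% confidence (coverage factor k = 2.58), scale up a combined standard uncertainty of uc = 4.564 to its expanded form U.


U = k * uc
U = 2.58 * 4.564
U = 11.7751

11.7751


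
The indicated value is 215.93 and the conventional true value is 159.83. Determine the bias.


Systematic error = measured - true
= 215.93 - 159.83
= 56.1000

56.1000


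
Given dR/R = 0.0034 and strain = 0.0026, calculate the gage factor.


GF = (dR/R) / epsilon
= 0.0034 / 0.0026
= 1.3077

1.3077


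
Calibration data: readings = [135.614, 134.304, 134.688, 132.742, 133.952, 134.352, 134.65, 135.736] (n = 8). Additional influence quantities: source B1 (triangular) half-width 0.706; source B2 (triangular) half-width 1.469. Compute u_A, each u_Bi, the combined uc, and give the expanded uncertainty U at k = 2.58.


mean = (135.614 + 134.304 + 134.688 + 132.742 + 133.952 + 134.352 + 134.65 + 135.736) / 8 = 134.50475
s = sqrt(sum((x - mean)^2)/(n-1)) = 0.94699099
u_A = s / sqrt(n) = 0.94699099 / sqrt(8) = 0.33481188
u_B1 = 0.706 / sqrt(6) = 0.28822329
u_B2 = 1.469 / sqrt(6) = 0.59971674
uc = sqrt(0.33481188^2 + 0.28822329^2 + 0.59971674^2) = 0.74487034
U = k * uc = 2.58 * 0.74487034
U = 1.9218

1.9218


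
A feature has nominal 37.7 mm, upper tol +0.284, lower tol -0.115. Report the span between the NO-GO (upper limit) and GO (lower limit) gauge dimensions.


GO = nominal - lower_tol (smallest hole = maximum material condition)
GO = 37.7 - 0.115 = 37.585
NO-GO = nominal + upper_tol (largest hole = least material condition)
NO-GO = 37.7 + 0.284 = 37.984
spread = NO-GO - GO = 37.984 - 37.585 = 0.3990

0.3990


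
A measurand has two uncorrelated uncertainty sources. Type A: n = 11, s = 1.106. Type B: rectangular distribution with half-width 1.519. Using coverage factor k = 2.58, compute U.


u_A = s / sqrt(n) = 1.106 / sqrt(11) = 0.33347155
u_B = half_width / sqrt(3) = 1.519 / sqrt(3) = 0.87699506
uc = sqrt(u_A^2 + u_B^2) = sqrt(0.33347155^2 + 0.87699506^2) = 0.93825562
U = k * uc = 2.58 * 0.93825562
U = 2.4207

2.4207


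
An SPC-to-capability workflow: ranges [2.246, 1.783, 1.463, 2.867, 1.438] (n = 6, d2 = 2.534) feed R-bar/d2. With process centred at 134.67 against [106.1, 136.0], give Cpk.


R_bar = (2.246 + 1.783 + 1.463 + 2.867 + 1.438) / 5 = 1.9594
sigma = R_bar / d2 = 1.9594 / 2.534 = 0.77324388
Cp = (USL - LSL)/(6*sigma) = (136.0 - 106.1)/(6*0.77324388) = 6.4447
Cpu = (136.0 - 134.67)/(3*0.77324388) = 0.5733
Cpl = (134.67 - 106.1)/(3*0.77324388) = 12.3161
Cpk = min(Cpu, Cpl) = 0.5733

0.5733


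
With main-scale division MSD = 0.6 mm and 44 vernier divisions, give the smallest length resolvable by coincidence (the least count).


LC = MSD / n_div
= 0.6 / 44
= 0.0136

0.0136


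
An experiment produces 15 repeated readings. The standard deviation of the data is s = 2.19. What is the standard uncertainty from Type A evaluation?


u_A = s / sqrt(n)
u_A = 2.19 / sqrt(15)
u_A = 2.19 / 3.8729833
u_A = 0.5655

0.5655


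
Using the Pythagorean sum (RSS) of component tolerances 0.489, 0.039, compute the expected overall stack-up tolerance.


RSS = sqrt(0.489^2 + 0.039^2)
= sqrt(0.240642)
= 0.4906

0.4906


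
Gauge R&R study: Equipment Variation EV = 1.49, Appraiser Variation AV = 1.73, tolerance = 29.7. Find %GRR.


GRR = sqrt(EV^2 + AV^2) = sqrt(1.49^2 + 1.73^2) = 2.2831995
%GRR = GRR / tol * 100 = 2.2831995 / 29.7 * 100
%GRR = 7.6875

7.6875


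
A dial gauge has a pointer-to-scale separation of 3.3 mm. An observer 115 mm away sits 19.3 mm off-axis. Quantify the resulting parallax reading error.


error = h * offset / d
= 3.3 * 19.3 / 115
= 0.5538

0.5538


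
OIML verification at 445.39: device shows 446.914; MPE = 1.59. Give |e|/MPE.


e = indication - reference = 446.914 - 445.39 = 1.5240
|e| = 1.5240
ratio = |e| / MPE = 1.5240 / 1.59
ratio = 0.9585

0.9585


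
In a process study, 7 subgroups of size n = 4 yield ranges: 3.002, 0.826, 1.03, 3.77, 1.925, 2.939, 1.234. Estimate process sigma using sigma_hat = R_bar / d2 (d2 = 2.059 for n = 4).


R_bar = (3.002 + 0.826 + 1.03 + 3.77 + 1.925 + 2.939 + 1.234) / 7
R_bar = 14.726 / 7 = 2.1037143
sigma_hat = R_bar / d2 = 2.1037143 / 2.059 = 1.0217

1.0217


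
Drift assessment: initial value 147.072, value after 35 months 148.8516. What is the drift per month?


rate = (v2 - v1) / months
= (148.8516 - 147.072) / 35
= 1.7796 / 35
= 0.0508

0.0508


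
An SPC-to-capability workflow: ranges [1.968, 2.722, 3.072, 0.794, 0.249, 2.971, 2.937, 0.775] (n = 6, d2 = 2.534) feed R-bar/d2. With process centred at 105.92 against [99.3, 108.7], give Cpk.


R_bar = (1.968 + 2.722 + 3.072 + 0.794 + 0.249 + 2.971 + 2.937 + 0.775) / 8 = 1.936
sigma = R_bar / d2 = 1.936 / 2.534 = 0.76400947
Cp = (USL - LSL)/(6*sigma) = (108.7 - 99.3)/(6*0.76400947) = 2.0506
Cpu = (108.7 - 105.92)/(3*0.76400947) = 1.2129
Cpl = (105.92 - 99.3)/(3*0.76400947) = 2.8883
Cpk = min(Cpu, Cpl) = 1.2129

1.2129


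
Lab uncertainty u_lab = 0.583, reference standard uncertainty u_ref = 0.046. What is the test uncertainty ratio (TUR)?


TUR = u_lab / u_ref
= 0.583 / 0.046
= 12.6739

12.6739


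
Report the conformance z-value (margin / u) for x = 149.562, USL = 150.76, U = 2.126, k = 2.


u = U / k = 2.126 / 2 = 1.063
margin = |USL - x| = |150.76 - 149.562| = 1.198
z = margin / u = 1.198 / 1.063
z = 1.1270

1.1270


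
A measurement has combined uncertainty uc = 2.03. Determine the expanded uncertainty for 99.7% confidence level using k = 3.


U = k * uc
U = 3 * 2.03
U = 6.0900

6.0900


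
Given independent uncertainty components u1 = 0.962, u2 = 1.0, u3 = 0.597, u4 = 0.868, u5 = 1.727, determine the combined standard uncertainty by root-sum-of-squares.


uc = sqrt(0.962^2 + 1.0^2 + 0.597^2 + 0.868^2 + 1.727^2)
uc = sqrt(6.017806)
uc = 2.4531

2.4531


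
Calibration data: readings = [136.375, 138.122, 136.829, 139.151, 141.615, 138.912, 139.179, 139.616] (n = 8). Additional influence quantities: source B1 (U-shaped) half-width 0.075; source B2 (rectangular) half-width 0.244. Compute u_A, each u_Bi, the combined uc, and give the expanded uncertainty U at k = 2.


mean = (136.375 + 138.122 + 136.829 + 139.151 + 141.615 + 138.912 + 139.179 + 139.616) / 8 = 138.724875
s = sqrt(sum((x - mean)^2)/(n-1)) = 1.6496522
u_A = s / sqrt(n) = 1.6496522 / sqrt(8) = 0.58324013
u_B1 = 0.075 / sqrt(2) = 0.053033009
u_B2 = 0.244 / sqrt(3) = 0.14087347
uc = sqrt(0.58324013^2 + 0.053033009^2 + 0.14087347^2) = 0.60235113
U = k * uc = 2 * 0.60235113
U = 1.2047

1.2047


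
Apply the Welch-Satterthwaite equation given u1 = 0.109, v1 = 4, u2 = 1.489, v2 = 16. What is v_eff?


uc = sqrt(u1^2 + u2^2) = sqrt(0.109^2 + 1.489^2) = 1.4929843
v_eff = uc^4 / (u1^4/v1 + u2^4/v2)
= 1.4929843^4 / (0.109^4/4 + 1.489^4/16)
= 4.9684505 / 0.30726189
v_eff = 16.1701

16.1701


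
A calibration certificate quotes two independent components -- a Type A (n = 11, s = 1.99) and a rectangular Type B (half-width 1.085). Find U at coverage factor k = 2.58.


u_A = s / sqrt(n) = 1.99 / sqrt(11) = 0.60000758
u_B = half_width / sqrt(3) = 1.085 / sqrt(3) = 0.62642504
uc = sqrt(u_A^2 + u_B^2) = sqrt(0.60000758^2 + 0.62642504^2) = 0.86741998
U = k * uc = 2.58 * 0.86741998
U = 2.2379

2.2379


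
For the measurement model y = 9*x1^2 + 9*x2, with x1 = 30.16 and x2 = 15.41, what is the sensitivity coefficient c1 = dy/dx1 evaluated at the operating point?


y = 9*x1^2 + 9*x2
dy/dx1 = 2*9*x1
Evaluate at x1 = 30.16: c1 = 18 * 30.16
c1 = 542.8800

542.8800


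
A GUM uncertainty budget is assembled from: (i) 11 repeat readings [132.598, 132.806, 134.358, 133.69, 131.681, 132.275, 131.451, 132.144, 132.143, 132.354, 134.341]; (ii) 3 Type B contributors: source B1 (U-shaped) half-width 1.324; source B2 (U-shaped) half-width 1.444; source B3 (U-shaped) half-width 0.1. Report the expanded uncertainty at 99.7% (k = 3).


mean = (132.598 + 132.806 + 134.358 + 133.69 + 131.681 + 132.275 + 131.451 + 132.144 + 132.143 + 132.354 + 134.341) / 11 = 132.7128182
s = sqrt(sum((x - mean)^2)/(n-1)) = 0.99799126
u_A = s / sqrt(n) = 0.99799126 / sqrt(11) = 0.30090569
u_B1 = 1.324 / sqrt(2) = 0.93620938
u_B2 = 1.444 / sqrt(2) = 1.0210622
u_B3 = 0.1 / sqrt(2) = 0.070710678
uc = sqrt(0.30090569^2 + 0.93620938^2 + 1.0210622^2 + 0.070710678^2) = 1.4193661
U = k * uc = 3 * 1.4193661
U = 4.2581

4.2581


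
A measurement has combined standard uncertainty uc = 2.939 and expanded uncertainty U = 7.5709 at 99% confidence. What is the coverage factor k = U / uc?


k = U / uc
k = 7.5709 / 2.939
k = 2.576

2.576


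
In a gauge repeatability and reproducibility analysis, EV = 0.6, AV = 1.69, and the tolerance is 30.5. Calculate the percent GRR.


GRR = sqrt(EV^2 + AV^2) = sqrt(0.6^2 + 1.69^2) = 1.7933488
%GRR = GRR / tol * 100 = 1.7933488 / 30.5 * 100
%GRR = 5.8798

5.8798


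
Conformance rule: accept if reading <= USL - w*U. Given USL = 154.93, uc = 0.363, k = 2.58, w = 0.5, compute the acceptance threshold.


U = k * uc = 2.58 * 0.363 = 0.93654
guard band g = w * U = 0.5 * 0.93654 = 0.46827
AL = USL - g = 154.93 - 0.46827
AL = 154.4617

154.4617


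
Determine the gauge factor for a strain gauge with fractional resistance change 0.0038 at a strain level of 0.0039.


GF = (dR/R) / epsilon
= 0.0038 / 0.0039
= 0.9744

0.9744


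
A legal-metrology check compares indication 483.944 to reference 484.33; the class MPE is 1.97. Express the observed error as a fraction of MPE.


e = indication - reference = 483.944 - 484.33 = -0.3860
|e| = 0.3860
ratio = |e| / MPE = 0.3860 / 1.97
ratio = 0.1959

0.1959


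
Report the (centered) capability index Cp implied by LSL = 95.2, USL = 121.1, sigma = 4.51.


Cp = (USL - LSL) / (6 * sigma)
= (121.1 - 95.2) / (6 * 4.51)
= 25.9000 / 27.0600
= 0.9571

0.9571


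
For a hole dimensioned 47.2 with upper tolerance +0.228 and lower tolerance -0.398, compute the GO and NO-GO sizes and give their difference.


GO = nominal - lower_tol (smallest hole = maximum material condition)
GO = 47.2 - 0.398 = 46.802
NO-GO = nominal + upper_tol (largest hole = least material condition)
NO-GO = 47.2 + 0.228 = 47.428
spread = NO-GO - GO = 47.428 - 46.802 = 0.6260

0.6260


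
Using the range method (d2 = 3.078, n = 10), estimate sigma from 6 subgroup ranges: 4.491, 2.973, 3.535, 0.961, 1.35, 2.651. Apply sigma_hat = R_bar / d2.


R_bar = (4.491 + 2.973 + 3.535 + 0.961 + 1.35 + 2.651) / 6
R_bar = 15.961 / 6 = 2.6601667
sigma_hat = R_bar / d2 = 2.6601667 / 3.078 = 0.8643

0.8643


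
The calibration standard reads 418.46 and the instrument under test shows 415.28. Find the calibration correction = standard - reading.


Correction = standard - reading
= 418.46 - 415.28
= 3.1800

3.1800


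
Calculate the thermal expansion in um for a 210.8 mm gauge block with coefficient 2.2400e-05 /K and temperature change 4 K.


dL = L * alpha * dT
= 210.8 * 2.2400e-05 * 4
= 0.0188877 mm
dL_um = 0.0188877 * 1000 = 18.8877 um

18.8877


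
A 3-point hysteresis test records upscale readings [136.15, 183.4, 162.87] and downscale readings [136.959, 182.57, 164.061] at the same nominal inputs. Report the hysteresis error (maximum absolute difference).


|136.15 - 136.959| = 0.8090
|183.4 - 182.57| = 0.8300
|162.87 - 164.061| = 1.1910
hysteresis = max(diffs) = 1.1910

1.1910


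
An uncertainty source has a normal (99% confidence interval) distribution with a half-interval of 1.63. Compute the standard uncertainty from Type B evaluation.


u_B = half_width / 2.576
u_B = 1.63 / 2.576
u_B = 0.6328

0.6328


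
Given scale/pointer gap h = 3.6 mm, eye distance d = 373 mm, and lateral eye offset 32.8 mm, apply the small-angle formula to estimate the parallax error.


error = h * offset / d
= 3.6 * 32.8 / 373
= 0.3166

0.3166


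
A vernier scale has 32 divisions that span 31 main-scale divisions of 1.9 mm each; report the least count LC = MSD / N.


LC = MSD / n_div
= 1.9 / 32
= 0.0594

0.0594


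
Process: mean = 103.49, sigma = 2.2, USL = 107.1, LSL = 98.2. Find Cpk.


Cpu = (USL - mean) / (3*sigma) = (107.1 - 103.49) / (3*2.2) = 0.5470
Cpl = (mean - LSL) / (3*sigma) = (103.49 - 98.2) / (3*2.2) = 0.8015
Cpk = min(Cpu, Cpl) = 0.5470

0.5470


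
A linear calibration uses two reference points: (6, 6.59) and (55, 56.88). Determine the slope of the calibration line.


slope = (y2 - y1) / (x2 - x1)
= (56.88 - 6.59) / (55 - 6)
= 50.2900 / 49
= 1.0263

1.0263


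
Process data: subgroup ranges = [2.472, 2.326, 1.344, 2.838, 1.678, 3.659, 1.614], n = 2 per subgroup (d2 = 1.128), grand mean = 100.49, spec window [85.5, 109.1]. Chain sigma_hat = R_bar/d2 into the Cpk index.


R_bar = (2.472 + 2.326 + 1.344 + 2.838 + 1.678 + 3.659 + 1.614) / 7 = 2.2758571
sigma = R_bar / d2 = 2.2758571 / 1.128 = 2.0176038
Cp = (USL - LSL)/(6*sigma) = (109.1 - 85.5)/(6*2.0176038) = 1.9495
Cpu = (109.1 - 100.49)/(3*2.0176038) = 1.4225
Cpl = (100.49 - 85.5)/(3*2.0176038) = 2.4765
Cpk = min(Cpu, Cpl) = 1.4225

1.4225


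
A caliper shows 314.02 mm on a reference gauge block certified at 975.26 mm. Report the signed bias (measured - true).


Systematic error = measured - true
= 314.02 - 975.26
= -661.2400

-661.2400


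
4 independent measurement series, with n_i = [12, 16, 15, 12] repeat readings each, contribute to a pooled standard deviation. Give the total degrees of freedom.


nu = sum_i (n_i - 1)
nu = ((12 - 1) + (16 - 1) + (15 - 1) + (12 - 1))
nu = 11 + 15 + 14 + 11
nu = 51

51


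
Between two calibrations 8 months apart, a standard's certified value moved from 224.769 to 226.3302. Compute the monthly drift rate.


rate = (v2 - v1) / months
= (226.3302 - 224.769) / 8
= 1.5612 / 8
= 0.1951

0.1951


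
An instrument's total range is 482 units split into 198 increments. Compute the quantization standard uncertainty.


resolution = range / divisions
resolution = 482 / 198 = 2.4343434
u_res = resolution / (2*sqrt(3))
u_res = 2.4343434 / 3.4641016
u_res = 0.7027

0.7027


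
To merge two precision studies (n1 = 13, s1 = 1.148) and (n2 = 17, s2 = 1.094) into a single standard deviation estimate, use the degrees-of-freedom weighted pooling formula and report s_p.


s_p = sqrt(((n1-1)*s1^2 + (n2-1)*s2^2) / (n1+n2-2))
numerator = (13-1)*1.148^2 + (17-1)*1.094^2 = 15.814848 + 19.149376 = 34.964224
denominator = 13 + 17 - 2 = 28
s_p^2 = 34.964224 / 28 = 1.2487223
s_p = sqrt(1.2487223) = 1.1175

1.1175


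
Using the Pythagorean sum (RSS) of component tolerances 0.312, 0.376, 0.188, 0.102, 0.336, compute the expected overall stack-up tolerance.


RSS = sqrt(0.312^2 + 0.376^2 + 0.188^2 + 0.102^2 + 0.336^2)
= sqrt(0.397364)
= 0.6304

0.6304


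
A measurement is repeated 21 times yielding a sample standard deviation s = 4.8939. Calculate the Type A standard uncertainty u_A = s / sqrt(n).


u_A = s / sqrt(n)
u_A = 4.8939 / sqrt(21)
u_A = 4.8939 / 4.5825757
u_A = 1.0679

1.0679


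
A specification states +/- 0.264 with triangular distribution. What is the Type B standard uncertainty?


u_B = half_width / sqrt(6)
u_B = 0.264 / 2.4494897
u_B = 0.1078

0.1078


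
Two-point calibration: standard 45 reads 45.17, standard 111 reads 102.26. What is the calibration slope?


slope = (y2 - y1) / (x2 - x1)
= (102.26 - 45.17) / (111 - 45)
= 57.0900 / 66
= 0.8650

0.8650


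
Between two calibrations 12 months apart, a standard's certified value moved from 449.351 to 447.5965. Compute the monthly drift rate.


rate = (v2 - v1) / months
= (447.5965 - 449.351) / 12
= -1.7545 / 12
= -0.1462

-0.1462


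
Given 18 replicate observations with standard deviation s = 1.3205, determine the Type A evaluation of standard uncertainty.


u_A = s / sqrt(n)
u_A = 1.3205 / sqrt(18)
u_A = 1.3205 / 4.2426407
u_A = 0.3112

0.3112


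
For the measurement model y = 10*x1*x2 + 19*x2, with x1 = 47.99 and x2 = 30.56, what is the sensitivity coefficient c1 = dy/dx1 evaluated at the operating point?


y = 10*x1*x2 + 19*x2
dy/dx1 = 10*x2
Evaluate at x2 = 30.56: c1 = 10 * 30.56
c1 = 305.6000

305.6000


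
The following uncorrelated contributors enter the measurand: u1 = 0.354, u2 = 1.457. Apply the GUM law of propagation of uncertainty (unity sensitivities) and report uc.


uc = sqrt(0.354^2 + 1.457^2)
uc = sqrt(2.248165)
uc = 1.4994

1.4994


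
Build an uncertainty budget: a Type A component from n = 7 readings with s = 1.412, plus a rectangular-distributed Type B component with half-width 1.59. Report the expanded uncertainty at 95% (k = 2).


u_A = s / sqrt(n) = 1.412 / sqrt(7) = 0.53368584
u_B = half_width / sqrt(3) = 1.59 / sqrt(3) = 0.91798693
uc = sqrt(u_A^2 + u_B^2) = sqrt(0.53368584^2 + 0.91798693^2) = 1.0618477
U = k * uc = 2 * 1.0618477
U = 2.1237

2.1237


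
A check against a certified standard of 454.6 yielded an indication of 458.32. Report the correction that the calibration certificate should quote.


Correction = standard - reading
= 454.6 - 458.32
= -3.7200

-3.7200


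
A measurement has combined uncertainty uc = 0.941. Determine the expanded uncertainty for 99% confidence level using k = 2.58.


U = k * uc
U = 2.58 * 0.941
U = 2.4278

2.4278


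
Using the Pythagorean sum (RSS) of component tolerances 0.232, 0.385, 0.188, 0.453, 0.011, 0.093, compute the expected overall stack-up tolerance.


RSS = sqrt(0.232^2 + 0.385^2 + 0.188^2 + 0.453^2 + 0.011^2 + 0.093^2)
= sqrt(0.451372)
= 0.6718

0.6718


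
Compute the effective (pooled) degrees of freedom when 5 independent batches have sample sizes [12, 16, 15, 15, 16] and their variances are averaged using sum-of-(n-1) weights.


nu = sum_i (n_i - 1)
nu = ((12 - 1) + (16 - 1) + (15 - 1) + (15 - 1) + (16 - 1))
nu = 11 + 15 + 14 + 14 + 15
nu = 69

69


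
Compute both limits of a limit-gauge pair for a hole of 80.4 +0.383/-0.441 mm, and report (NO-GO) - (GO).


GO = nominal - lower_tol (smallest hole = maximum material condition)
GO = 80.4 - 0.441 = 79.959
NO-GO = nominal + upper_tol (largest hole = least material condition)
NO-GO = 80.4 + 0.383 = 80.783
spread = NO-GO - GO = 80.783 - 79.959 = 0.8240

0.8240


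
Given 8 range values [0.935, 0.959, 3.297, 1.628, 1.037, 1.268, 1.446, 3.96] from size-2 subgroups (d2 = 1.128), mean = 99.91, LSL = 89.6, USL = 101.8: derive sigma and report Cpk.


R_bar = (0.935 + 0.959 + 3.297 + 1.628 + 1.037 + 1.268 + 1.446 + 3.96) / 8 = 1.81625
sigma = R_bar / d2 = 1.81625 / 1.128 = 1.6101507
Cp = (USL - LSL)/(6*sigma) = (101.8 - 89.6)/(6*1.6101507) = 1.2628
Cpu = (101.8 - 99.91)/(3*1.6101507) = 0.3913
Cpl = (99.91 - 89.6)/(3*1.6101507) = 2.1344
Cpk = min(Cpu, Cpl) = 0.3913

0.3913


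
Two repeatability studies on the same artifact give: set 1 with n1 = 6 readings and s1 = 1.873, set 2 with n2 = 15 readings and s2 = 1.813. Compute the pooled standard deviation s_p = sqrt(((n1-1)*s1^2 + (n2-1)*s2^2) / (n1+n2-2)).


s_p = sqrt(((n1-1)*s1^2 + (n2-1)*s2^2) / (n1+n2-2))
numerator = (6-1)*1.873^2 + (15-1)*1.813^2 = 17.540645 + 46.017566 = 63.558211
denominator = 6 + 15 - 2 = 19
s_p^2 = 63.558211 / 19 = 3.345169
s_p = sqrt(3.345169) = 1.8290

1.8290


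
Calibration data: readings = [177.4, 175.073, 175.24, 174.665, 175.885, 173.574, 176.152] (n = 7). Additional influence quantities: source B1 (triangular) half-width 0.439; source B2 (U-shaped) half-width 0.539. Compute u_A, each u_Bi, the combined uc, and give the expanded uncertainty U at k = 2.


mean = (177.4 + 175.073 + 175.24 + 174.665 + 175.885 + 173.574 + 176.152) / 7 = 175.427
s = sqrt(sum((x - mean)^2)/(n-1)) = 1.2112429
u_A = s / sqrt(n) = 1.2112429 / sqrt(7) = 0.45780678
u_B1 = 0.439 / sqrt(6) = 0.179221
u_B2 = 0.539 / sqrt(2) = 0.38113056
uc = sqrt(0.45780678^2 + 0.179221^2 + 0.38113056^2) = 0.62206729
U = k * uc = 2 * 0.62206729
U = 1.2441

1.2441


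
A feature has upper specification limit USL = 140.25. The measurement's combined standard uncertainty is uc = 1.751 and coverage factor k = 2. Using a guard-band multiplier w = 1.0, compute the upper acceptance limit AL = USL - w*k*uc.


U = k * uc = 2 * 1.751 = 3.502
guard band g = w * U = 1.0 * 3.502 = 3.502
AL = USL - g = 140.25 - 3.502
AL = 136.7480

136.7480


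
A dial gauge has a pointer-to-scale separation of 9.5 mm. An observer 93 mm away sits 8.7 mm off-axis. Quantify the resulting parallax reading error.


error = h * offset / d
= 9.5 * 8.7 / 93
= 0.8887

0.8887


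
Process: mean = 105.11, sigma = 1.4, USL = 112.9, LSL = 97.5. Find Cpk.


Cpu = (USL - mean) / (3*sigma) = (112.9 - 105.11) / (3*1.4) = 1.8548
Cpl = (mean - LSL) / (3*sigma) = (105.11 - 97.5) / (3*1.4) = 1.8119
Cpk = min(Cpu, Cpl) = 1.8119

1.8119


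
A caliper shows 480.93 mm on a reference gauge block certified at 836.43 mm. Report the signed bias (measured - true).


Systematic error = measured - true
= 480.93 - 836.43
= -355.5000

-355.5000


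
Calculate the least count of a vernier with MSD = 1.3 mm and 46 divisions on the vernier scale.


LC = MSD / n_div
= 1.3 / 46
= 0.0283

0.0283


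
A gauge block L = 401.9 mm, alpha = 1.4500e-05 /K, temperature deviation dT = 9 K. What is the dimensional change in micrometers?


dL = L * alpha * dT
= 401.9 * 1.4500e-05 * 9
= 0.0524479 mm
dL_um = 0.0524479 * 1000 = 52.4479 um

52.4479


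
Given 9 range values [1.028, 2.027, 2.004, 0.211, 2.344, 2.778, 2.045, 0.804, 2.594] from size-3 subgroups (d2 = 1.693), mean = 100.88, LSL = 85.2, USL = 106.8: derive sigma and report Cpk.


R_bar = (1.028 + 2.027 + 2.004 + 0.211 + 2.344 + 2.778 + 2.045 + 0.804 + 2.594) / 9 = 1.7594444
sigma = R_bar / d2 = 1.7594444 / 1.693 = 1.0392465
Cp = (USL - LSL)/(6*sigma) = (106.8 - 85.2)/(6*1.0392465) = 3.4640
Cpu = (106.8 - 100.88)/(3*1.0392465) = 1.8988
Cpl = (100.88 - 85.2)/(3*1.0392465) = 5.0293
Cpk = min(Cpu, Cpl) = 1.8988

1.8988


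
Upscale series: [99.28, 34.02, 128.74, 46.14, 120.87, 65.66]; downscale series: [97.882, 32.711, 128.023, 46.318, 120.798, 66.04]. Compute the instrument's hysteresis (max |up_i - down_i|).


|99.28 - 97.882| = 1.3980
|34.02 - 32.711| = 1.3090
|128.74 - 128.023| = 0.7170
|46.14 - 46.318| = 0.1780
|120.87 - 120.798| = 0.0720
|65.66 - 66.04| = 0.3800
hysteresis = max(diffs) = 1.3980

1.3980


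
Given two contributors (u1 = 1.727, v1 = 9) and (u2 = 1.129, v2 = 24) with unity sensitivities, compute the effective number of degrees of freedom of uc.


uc = sqrt(u1^2 + u2^2) = sqrt(1.727^2 + 1.129^2) = 2.0632911
v_eff = uc^4 / (u1^4/v1 + u2^4/v2)
= 2.0632911^4 / (1.727^4/9 + 1.129^4/24)
= 18.123498 / 1.0560828
v_eff = 17.1611

17.1611


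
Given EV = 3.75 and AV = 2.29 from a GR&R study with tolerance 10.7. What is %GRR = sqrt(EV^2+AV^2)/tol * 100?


GRR = sqrt(EV^2 + AV^2) = sqrt(3.75^2 + 2.29^2) = 4.3939276
%GRR = GRR / tol * 100 = 4.3939276 / 10.7 * 100
%GRR = 41.0647

41.0647


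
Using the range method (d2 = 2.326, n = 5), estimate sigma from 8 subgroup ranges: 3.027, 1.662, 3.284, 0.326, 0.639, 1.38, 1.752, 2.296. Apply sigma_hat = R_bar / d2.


R_bar = (3.027 + 1.662 + 3.284 + 0.326 + 0.639 + 1.38 + 1.752 + 2.296) / 8
R_bar = 14.366 / 8 = 1.79575
sigma_hat = R_bar / d2 = 1.79575 / 2.326 = 0.7720

0.7720


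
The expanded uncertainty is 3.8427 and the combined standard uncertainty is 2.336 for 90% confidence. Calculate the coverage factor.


k = U / uc
k = 3.8427 / 2.336
k = 1.645

1.645


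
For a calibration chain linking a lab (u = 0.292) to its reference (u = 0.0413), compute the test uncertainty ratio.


TUR = u_lab / u_ref
= 0.292 / 0.0413
= 7.0702

7.0702


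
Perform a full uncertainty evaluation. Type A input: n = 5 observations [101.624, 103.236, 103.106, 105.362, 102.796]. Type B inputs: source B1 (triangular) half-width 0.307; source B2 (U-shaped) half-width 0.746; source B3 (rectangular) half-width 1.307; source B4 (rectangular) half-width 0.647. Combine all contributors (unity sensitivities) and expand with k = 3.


mean = (101.624 + 103.236 + 103.106 + 105.362 + 102.796) / 5 = 103.2248
s = sqrt(sum((x - mean)^2)/(n-1)) = 1.353541
u_A = s / sqrt(n) = 1.353541 / sqrt(5) = 0.60532194
u_B1 = 0.307 / sqrt(6) = 0.12533223
u_B2 = 0.746 / sqrt(2) = 0.52750166
u_B3 = 1.307 / sqrt(3) = 0.7545968
u_B4 = 0.647 / sqrt(3) = 0.37354562
uc = sqrt(0.60532194^2 + 0.12533223^2 + 0.52750166^2 + 0.7545968^2 + 0.37354562^2) = 1.1701852
U = k * uc = 3 * 1.1701852
U = 3.5106

3.5106


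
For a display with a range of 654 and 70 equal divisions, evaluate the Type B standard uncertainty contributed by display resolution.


resolution = range / divisions
resolution = 654 / 70 = 9.3428571
u_res = resolution / (2*sqrt(3))
u_res = 9.3428571 / 3.4641016
u_res = 2.6971

2.6971


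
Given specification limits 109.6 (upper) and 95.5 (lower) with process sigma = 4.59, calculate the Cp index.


Cp = (USL - LSL) / (6 * sigma)
= (109.6 - 95.5) / (6 * 4.59)
= 14.1000 / 27.5400
= 0.5120

0.5120


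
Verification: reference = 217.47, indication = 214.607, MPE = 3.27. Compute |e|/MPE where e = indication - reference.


e = indication - reference = 214.607 - 217.47 = -2.8630
|e| = 2.8630
ratio = |e| / MPE = 2.8630 / 3.27
ratio = 0.8755

0.8755


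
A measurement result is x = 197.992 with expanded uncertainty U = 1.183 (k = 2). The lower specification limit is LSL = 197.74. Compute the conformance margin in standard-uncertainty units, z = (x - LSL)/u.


u = U / k = 1.183 / 2 = 0.5915
margin = |LSL - x| = |197.74 - 197.992| = 0.252
z = margin / u = 0.252 / 0.5915
z = 0.4260

0.4260


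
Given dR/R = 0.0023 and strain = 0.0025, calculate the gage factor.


GF = (dR/R) / epsilon
= 0.0023 / 0.0025
= 0.9200

0.9200


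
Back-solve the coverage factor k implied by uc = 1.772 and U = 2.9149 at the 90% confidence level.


k = U / uc
k = 2.9149 / 1.772
k = 1.645

1.645


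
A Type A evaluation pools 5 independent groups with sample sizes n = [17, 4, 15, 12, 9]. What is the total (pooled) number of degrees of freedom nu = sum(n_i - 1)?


nu = sum_i (n_i - 1)
nu = ((17 - 1) + (4 - 1) + (15 - 1) + (12 - 1) + (9 - 1))
nu = 16 + 3 + 14 + 11 + 8
nu = 52

52
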